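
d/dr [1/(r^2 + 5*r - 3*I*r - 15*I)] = (-2*r - 5 + 3*I)/(r^2 + 5*r - 3*I*r - 15*I)^2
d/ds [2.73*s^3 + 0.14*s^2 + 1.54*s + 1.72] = 8.19*s^2 + 0.28*s + 1.54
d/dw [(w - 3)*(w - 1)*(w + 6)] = 3*w^2 + 4*w - 21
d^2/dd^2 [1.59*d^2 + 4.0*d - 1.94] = 3.18000000000000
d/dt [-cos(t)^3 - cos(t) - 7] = (3*cos(t)^2 + 1)*sin(t)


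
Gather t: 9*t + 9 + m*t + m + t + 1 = m + t*(m + 10) + 10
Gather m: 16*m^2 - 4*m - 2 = 16*m^2 - 4*m - 2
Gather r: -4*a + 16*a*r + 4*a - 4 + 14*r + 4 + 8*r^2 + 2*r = 8*r^2 + r*(16*a + 16)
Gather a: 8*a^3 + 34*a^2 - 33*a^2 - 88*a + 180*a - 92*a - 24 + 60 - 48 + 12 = 8*a^3 + a^2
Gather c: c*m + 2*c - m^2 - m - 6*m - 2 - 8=c*(m + 2) - m^2 - 7*m - 10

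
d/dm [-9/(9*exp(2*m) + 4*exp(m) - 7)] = (162*exp(m) + 36)*exp(m)/(9*exp(2*m) + 4*exp(m) - 7)^2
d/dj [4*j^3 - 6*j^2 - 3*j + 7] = 12*j^2 - 12*j - 3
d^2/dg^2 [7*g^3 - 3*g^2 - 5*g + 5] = 42*g - 6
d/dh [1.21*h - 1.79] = 1.21000000000000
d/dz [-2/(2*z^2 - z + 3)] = 2*(4*z - 1)/(2*z^2 - z + 3)^2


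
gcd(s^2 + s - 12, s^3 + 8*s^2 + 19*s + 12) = s + 4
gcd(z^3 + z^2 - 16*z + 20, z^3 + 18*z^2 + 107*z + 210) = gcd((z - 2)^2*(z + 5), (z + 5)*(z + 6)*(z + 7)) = z + 5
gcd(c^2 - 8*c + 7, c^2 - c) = c - 1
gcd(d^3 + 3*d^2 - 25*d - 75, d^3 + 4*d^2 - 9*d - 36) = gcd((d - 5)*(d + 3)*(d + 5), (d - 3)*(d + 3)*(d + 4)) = d + 3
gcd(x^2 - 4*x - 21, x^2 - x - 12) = x + 3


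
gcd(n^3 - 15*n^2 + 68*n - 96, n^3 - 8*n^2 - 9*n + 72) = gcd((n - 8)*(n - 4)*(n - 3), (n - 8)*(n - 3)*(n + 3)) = n^2 - 11*n + 24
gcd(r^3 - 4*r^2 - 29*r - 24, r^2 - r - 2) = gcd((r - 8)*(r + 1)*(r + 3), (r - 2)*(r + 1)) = r + 1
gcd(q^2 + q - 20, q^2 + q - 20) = q^2 + q - 20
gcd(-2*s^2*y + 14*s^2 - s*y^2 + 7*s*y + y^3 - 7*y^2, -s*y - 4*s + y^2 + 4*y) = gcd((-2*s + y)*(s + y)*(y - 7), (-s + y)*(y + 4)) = 1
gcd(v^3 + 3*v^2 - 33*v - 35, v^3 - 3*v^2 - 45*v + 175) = v^2 + 2*v - 35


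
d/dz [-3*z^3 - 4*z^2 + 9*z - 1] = -9*z^2 - 8*z + 9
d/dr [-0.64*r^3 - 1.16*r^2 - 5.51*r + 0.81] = -1.92*r^2 - 2.32*r - 5.51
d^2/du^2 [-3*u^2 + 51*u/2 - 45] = -6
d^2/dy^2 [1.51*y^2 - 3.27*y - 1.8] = 3.02000000000000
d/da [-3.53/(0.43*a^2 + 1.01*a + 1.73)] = (3.0358*a + 3.5653)/(0.43*a^2 + 1.01*a + 1.73)^2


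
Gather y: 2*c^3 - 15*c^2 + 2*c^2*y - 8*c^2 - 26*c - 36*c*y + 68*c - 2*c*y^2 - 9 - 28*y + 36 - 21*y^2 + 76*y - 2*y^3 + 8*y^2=2*c^3 - 23*c^2 + 42*c - 2*y^3 + y^2*(-2*c - 13) + y*(2*c^2 - 36*c + 48) + 27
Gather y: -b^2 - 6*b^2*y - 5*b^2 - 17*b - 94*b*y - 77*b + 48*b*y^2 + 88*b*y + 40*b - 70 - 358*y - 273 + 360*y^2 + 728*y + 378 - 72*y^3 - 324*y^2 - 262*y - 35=-6*b^2 - 54*b - 72*y^3 + y^2*(48*b + 36) + y*(-6*b^2 - 6*b + 108)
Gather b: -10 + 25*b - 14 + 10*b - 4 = 35*b - 28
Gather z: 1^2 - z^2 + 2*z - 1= -z^2 + 2*z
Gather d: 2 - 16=-14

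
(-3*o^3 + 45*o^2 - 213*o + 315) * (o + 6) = -3*o^4 + 27*o^3 + 57*o^2 - 963*o + 1890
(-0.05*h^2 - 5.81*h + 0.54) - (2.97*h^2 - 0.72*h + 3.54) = -3.02*h^2 - 5.09*h - 3.0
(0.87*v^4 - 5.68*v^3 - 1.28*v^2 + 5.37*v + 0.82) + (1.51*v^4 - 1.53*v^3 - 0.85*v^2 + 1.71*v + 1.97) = 2.38*v^4 - 7.21*v^3 - 2.13*v^2 + 7.08*v + 2.79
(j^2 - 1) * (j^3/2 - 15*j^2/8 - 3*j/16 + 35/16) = j^5/2 - 15*j^4/8 - 11*j^3/16 + 65*j^2/16 + 3*j/16 - 35/16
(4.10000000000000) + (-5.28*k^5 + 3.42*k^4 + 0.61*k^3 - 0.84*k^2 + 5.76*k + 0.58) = -5.28*k^5 + 3.42*k^4 + 0.61*k^3 - 0.84*k^2 + 5.76*k + 4.68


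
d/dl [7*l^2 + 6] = 14*l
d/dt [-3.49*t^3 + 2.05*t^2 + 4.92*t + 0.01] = -10.47*t^2 + 4.1*t + 4.92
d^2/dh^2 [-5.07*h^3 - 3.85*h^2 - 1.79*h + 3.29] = -30.42*h - 7.7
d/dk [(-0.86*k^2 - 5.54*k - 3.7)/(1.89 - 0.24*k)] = (0.2064*k^2 - 3.2508*k - 11.3586)/(0.0576*k^2 - 0.9072*k + 3.5721)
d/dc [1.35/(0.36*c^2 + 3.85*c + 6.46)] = (-0.972*c - 5.1975)/(0.36*c^2 + 3.85*c + 6.46)^2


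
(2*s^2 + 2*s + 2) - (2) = 2*s^2 + 2*s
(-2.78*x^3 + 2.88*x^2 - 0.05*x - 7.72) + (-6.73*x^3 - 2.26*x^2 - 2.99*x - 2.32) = -9.51*x^3 + 0.62*x^2 - 3.04*x - 10.04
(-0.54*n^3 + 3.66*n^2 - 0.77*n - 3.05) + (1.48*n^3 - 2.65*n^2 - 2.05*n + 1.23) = 0.94*n^3 + 1.01*n^2 - 2.82*n - 1.82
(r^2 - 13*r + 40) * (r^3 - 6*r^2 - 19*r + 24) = r^5 - 19*r^4 + 99*r^3 + 31*r^2 - 1072*r + 960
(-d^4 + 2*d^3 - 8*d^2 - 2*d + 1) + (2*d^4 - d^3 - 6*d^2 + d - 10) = d^4 + d^3 - 14*d^2 - d - 9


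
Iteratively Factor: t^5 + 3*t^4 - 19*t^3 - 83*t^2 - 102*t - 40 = (t + 1)*(t^4 + 2*t^3 - 21*t^2 - 62*t - 40) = (t - 5)*(t + 1)*(t^3 + 7*t^2 + 14*t + 8) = (t - 5)*(t + 1)*(t + 4)*(t^2 + 3*t + 2) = (t - 5)*(t + 1)*(t + 2)*(t + 4)*(t + 1)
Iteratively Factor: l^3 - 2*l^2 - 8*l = (l + 2)*(l^2 - 4*l) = l*(l + 2)*(l - 4)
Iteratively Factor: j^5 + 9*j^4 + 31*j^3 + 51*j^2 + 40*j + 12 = (j + 1)*(j^4 + 8*j^3 + 23*j^2 + 28*j + 12) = (j + 1)^2*(j^3 + 7*j^2 + 16*j + 12) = (j + 1)^2*(j + 2)*(j^2 + 5*j + 6) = (j + 1)^2*(j + 2)*(j + 3)*(j + 2)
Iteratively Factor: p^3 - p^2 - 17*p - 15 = (p + 1)*(p^2 - 2*p - 15) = (p - 5)*(p + 1)*(p + 3)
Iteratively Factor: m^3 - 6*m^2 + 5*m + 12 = (m - 3)*(m^2 - 3*m - 4) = (m - 4)*(m - 3)*(m + 1)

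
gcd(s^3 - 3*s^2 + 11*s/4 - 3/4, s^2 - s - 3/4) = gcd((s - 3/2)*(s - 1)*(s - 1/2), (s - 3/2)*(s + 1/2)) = s - 3/2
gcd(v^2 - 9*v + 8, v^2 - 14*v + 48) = v - 8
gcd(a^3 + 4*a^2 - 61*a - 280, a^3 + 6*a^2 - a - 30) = a + 5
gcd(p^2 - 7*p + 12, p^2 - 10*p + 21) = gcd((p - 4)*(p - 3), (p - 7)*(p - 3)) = p - 3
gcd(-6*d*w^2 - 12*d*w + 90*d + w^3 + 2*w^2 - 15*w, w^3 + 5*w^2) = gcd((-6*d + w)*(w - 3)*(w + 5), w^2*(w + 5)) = w + 5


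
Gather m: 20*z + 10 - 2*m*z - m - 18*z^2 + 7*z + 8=m*(-2*z - 1) - 18*z^2 + 27*z + 18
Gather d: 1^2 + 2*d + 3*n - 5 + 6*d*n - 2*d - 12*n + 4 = 6*d*n - 9*n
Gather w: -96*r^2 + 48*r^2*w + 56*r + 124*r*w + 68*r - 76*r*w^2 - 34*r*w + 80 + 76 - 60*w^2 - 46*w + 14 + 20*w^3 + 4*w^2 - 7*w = -96*r^2 + 124*r + 20*w^3 + w^2*(-76*r - 56) + w*(48*r^2 + 90*r - 53) + 170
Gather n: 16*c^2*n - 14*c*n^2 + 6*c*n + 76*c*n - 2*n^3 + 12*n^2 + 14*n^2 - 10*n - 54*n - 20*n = -2*n^3 + n^2*(26 - 14*c) + n*(16*c^2 + 82*c - 84)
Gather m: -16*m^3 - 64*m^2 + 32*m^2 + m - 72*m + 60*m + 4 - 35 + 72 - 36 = -16*m^3 - 32*m^2 - 11*m + 5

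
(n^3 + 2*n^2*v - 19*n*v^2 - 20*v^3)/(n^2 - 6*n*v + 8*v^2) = (-n^2 - 6*n*v - 5*v^2)/(-n + 2*v)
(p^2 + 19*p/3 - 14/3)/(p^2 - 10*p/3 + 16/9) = 3*(p + 7)/(3*p - 8)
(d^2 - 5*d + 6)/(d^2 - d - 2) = (d - 3)/(d + 1)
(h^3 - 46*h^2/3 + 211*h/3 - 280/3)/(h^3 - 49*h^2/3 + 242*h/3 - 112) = (h - 5)/(h - 6)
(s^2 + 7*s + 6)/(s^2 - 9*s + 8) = (s^2 + 7*s + 6)/(s^2 - 9*s + 8)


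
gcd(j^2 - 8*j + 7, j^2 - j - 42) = j - 7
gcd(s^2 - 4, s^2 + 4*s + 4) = s + 2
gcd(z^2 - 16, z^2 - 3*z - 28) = z + 4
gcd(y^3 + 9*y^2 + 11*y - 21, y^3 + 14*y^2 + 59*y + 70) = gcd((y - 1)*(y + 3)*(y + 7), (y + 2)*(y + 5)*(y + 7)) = y + 7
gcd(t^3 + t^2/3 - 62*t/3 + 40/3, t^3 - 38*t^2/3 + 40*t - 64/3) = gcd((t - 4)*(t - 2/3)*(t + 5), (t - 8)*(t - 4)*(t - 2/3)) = t^2 - 14*t/3 + 8/3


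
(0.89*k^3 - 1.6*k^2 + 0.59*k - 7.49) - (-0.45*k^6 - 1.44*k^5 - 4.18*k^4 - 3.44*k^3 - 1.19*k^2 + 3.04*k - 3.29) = 0.45*k^6 + 1.44*k^5 + 4.18*k^4 + 4.33*k^3 - 0.41*k^2 - 2.45*k - 4.2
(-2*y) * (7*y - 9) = -14*y^2 + 18*y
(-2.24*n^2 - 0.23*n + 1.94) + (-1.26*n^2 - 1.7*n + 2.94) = -3.5*n^2 - 1.93*n + 4.88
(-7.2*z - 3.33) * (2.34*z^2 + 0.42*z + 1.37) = -16.848*z^3 - 10.8162*z^2 - 11.2626*z - 4.5621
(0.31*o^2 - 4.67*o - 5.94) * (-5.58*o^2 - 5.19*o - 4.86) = -1.7298*o^4 + 24.4497*o^3 + 55.8759*o^2 + 53.5248*o + 28.8684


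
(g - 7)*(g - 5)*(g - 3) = g^3 - 15*g^2 + 71*g - 105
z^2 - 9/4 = (z - 3/2)*(z + 3/2)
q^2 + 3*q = q*(q + 3)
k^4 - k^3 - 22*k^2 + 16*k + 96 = (k - 4)*(k - 3)*(k + 2)*(k + 4)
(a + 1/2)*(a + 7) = a^2 + 15*a/2 + 7/2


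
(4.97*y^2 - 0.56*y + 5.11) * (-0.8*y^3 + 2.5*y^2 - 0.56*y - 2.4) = -3.976*y^5 + 12.873*y^4 - 8.2712*y^3 + 1.1606*y^2 - 1.5176*y - 12.264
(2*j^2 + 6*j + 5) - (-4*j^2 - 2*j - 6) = 6*j^2 + 8*j + 11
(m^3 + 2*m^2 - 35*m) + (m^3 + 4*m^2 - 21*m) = 2*m^3 + 6*m^2 - 56*m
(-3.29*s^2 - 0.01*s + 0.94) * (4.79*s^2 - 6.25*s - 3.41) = -15.7591*s^4 + 20.5146*s^3 + 15.784*s^2 - 5.8409*s - 3.2054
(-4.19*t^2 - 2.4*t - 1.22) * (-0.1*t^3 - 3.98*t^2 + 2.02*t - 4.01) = 0.419*t^5 + 16.9162*t^4 + 1.2102*t^3 + 16.8095*t^2 + 7.1596*t + 4.8922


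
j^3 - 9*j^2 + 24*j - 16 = (j - 4)^2*(j - 1)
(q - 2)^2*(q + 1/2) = q^3 - 7*q^2/2 + 2*q + 2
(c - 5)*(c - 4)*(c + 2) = c^3 - 7*c^2 + 2*c + 40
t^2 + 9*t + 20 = (t + 4)*(t + 5)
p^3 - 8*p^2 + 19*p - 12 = (p - 4)*(p - 3)*(p - 1)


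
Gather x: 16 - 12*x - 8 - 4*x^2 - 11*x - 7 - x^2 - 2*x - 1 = -5*x^2 - 25*x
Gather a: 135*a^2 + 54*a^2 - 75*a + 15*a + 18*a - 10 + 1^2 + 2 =189*a^2 - 42*a - 7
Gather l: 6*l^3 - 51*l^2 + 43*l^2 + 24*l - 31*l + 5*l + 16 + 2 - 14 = 6*l^3 - 8*l^2 - 2*l + 4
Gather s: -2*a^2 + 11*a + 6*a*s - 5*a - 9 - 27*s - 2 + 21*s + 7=-2*a^2 + 6*a + s*(6*a - 6) - 4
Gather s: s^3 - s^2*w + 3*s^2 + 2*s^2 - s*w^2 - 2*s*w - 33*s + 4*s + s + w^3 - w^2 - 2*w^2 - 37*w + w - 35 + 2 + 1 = s^3 + s^2*(5 - w) + s*(-w^2 - 2*w - 28) + w^3 - 3*w^2 - 36*w - 32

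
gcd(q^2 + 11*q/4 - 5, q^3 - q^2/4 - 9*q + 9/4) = 1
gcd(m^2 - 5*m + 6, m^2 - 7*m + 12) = m - 3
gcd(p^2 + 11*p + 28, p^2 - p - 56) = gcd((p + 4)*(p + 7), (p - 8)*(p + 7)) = p + 7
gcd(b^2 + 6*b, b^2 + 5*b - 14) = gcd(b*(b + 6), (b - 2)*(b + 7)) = 1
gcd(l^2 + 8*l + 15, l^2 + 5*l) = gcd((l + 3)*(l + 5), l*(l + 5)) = l + 5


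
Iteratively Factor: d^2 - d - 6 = (d + 2)*(d - 3)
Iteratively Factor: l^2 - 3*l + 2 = (l - 1)*(l - 2)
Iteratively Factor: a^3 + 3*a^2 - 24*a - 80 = (a + 4)*(a^2 - a - 20) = (a - 5)*(a + 4)*(a + 4)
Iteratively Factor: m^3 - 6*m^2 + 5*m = (m - 5)*(m^2 - m) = (m - 5)*(m - 1)*(m)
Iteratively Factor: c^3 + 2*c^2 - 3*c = (c)*(c^2 + 2*c - 3) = c*(c - 1)*(c + 3)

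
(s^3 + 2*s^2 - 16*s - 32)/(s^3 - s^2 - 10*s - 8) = (s + 4)/(s + 1)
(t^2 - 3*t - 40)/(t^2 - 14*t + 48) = (t + 5)/(t - 6)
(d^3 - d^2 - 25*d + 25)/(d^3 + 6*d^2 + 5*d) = (d^2 - 6*d + 5)/(d*(d + 1))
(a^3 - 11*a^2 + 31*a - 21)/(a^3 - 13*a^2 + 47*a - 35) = (a - 3)/(a - 5)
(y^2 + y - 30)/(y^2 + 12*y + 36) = (y - 5)/(y + 6)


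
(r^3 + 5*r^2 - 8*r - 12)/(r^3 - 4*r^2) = (r^3 + 5*r^2 - 8*r - 12)/(r^2*(r - 4))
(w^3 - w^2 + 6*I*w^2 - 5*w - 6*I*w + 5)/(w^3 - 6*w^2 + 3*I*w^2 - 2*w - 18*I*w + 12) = (w^2 + w*(-1 + 5*I) - 5*I)/(w^2 + 2*w*(-3 + I) - 12*I)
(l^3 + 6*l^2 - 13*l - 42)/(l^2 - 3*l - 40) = (-l^3 - 6*l^2 + 13*l + 42)/(-l^2 + 3*l + 40)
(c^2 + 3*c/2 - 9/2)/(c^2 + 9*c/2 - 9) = (c + 3)/(c + 6)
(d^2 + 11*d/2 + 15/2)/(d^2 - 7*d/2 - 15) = (d + 3)/(d - 6)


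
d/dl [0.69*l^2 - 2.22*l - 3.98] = 1.38*l - 2.22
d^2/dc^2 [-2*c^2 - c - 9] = -4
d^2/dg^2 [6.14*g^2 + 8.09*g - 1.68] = 12.2800000000000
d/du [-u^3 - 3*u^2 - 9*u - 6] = -3*u^2 - 6*u - 9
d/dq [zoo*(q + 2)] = zoo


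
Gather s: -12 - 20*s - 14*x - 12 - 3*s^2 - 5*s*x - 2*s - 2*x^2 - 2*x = -3*s^2 + s*(-5*x - 22) - 2*x^2 - 16*x - 24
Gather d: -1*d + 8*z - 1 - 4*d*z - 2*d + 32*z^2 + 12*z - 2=d*(-4*z - 3) + 32*z^2 + 20*z - 3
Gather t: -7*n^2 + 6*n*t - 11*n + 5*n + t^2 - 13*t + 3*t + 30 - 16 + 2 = -7*n^2 - 6*n + t^2 + t*(6*n - 10) + 16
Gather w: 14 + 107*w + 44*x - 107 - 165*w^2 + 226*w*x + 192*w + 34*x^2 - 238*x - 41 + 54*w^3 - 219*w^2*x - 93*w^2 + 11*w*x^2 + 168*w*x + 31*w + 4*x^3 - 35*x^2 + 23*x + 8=54*w^3 + w^2*(-219*x - 258) + w*(11*x^2 + 394*x + 330) + 4*x^3 - x^2 - 171*x - 126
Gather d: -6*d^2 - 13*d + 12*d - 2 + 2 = -6*d^2 - d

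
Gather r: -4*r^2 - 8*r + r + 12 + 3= -4*r^2 - 7*r + 15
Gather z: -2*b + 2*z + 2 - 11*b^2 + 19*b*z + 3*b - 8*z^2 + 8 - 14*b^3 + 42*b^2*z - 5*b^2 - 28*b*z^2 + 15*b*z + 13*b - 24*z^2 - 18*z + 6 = -14*b^3 - 16*b^2 + 14*b + z^2*(-28*b - 32) + z*(42*b^2 + 34*b - 16) + 16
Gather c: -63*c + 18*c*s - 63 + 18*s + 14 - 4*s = c*(18*s - 63) + 14*s - 49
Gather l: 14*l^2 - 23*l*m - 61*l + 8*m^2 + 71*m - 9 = 14*l^2 + l*(-23*m - 61) + 8*m^2 + 71*m - 9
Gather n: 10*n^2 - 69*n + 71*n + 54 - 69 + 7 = 10*n^2 + 2*n - 8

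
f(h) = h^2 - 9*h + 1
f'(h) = 2*h - 9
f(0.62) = -4.20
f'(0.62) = -7.76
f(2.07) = -13.35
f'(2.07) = -4.86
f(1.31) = -9.07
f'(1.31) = -6.38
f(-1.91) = 21.84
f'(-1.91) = -12.82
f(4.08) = -19.07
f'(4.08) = -0.84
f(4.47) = -19.25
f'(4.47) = -0.06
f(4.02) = -19.02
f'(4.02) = -0.96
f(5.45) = -18.35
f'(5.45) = 1.90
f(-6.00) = 91.00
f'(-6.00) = -21.00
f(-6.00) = 91.00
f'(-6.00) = -21.00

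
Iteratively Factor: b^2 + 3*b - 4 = (b - 1)*(b + 4)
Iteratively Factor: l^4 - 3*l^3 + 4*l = (l + 1)*(l^3 - 4*l^2 + 4*l) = (l - 2)*(l + 1)*(l^2 - 2*l) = l*(l - 2)*(l + 1)*(l - 2)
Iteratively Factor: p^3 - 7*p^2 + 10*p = (p - 5)*(p^2 - 2*p) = p*(p - 5)*(p - 2)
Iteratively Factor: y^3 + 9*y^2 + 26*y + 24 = (y + 4)*(y^2 + 5*y + 6) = (y + 3)*(y + 4)*(y + 2)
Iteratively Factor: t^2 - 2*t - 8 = (t + 2)*(t - 4)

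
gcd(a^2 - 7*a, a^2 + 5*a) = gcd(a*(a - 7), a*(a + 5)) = a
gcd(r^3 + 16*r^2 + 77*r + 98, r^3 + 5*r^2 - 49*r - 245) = r + 7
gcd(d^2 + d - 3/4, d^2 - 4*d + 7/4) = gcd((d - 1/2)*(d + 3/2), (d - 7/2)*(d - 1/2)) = d - 1/2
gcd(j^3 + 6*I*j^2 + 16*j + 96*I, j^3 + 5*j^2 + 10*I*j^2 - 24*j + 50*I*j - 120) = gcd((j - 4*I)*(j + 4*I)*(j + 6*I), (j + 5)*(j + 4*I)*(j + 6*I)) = j^2 + 10*I*j - 24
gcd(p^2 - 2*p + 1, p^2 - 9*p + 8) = p - 1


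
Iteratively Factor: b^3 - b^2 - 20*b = (b - 5)*(b^2 + 4*b) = b*(b - 5)*(b + 4)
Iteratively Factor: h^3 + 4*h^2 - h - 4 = (h + 4)*(h^2 - 1) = (h + 1)*(h + 4)*(h - 1)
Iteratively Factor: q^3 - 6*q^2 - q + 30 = (q + 2)*(q^2 - 8*q + 15) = (q - 5)*(q + 2)*(q - 3)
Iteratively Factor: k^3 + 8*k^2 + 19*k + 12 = (k + 3)*(k^2 + 5*k + 4) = (k + 3)*(k + 4)*(k + 1)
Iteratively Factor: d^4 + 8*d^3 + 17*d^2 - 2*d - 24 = (d + 4)*(d^3 + 4*d^2 + d - 6) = (d + 3)*(d + 4)*(d^2 + d - 2) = (d + 2)*(d + 3)*(d + 4)*(d - 1)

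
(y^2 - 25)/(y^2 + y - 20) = (y - 5)/(y - 4)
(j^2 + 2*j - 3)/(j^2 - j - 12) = (j - 1)/(j - 4)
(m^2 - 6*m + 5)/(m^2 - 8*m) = (m^2 - 6*m + 5)/(m*(m - 8))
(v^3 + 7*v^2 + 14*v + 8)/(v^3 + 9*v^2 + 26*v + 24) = (v + 1)/(v + 3)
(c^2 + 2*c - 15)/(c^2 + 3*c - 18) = (c + 5)/(c + 6)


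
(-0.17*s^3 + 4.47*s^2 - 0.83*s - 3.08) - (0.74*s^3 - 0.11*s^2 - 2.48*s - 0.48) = -0.91*s^3 + 4.58*s^2 + 1.65*s - 2.6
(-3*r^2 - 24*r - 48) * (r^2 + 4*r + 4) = -3*r^4 - 36*r^3 - 156*r^2 - 288*r - 192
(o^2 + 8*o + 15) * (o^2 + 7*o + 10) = o^4 + 15*o^3 + 81*o^2 + 185*o + 150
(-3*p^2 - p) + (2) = -3*p^2 - p + 2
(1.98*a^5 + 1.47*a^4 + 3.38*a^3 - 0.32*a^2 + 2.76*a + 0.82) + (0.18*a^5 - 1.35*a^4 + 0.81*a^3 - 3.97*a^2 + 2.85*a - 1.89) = 2.16*a^5 + 0.12*a^4 + 4.19*a^3 - 4.29*a^2 + 5.61*a - 1.07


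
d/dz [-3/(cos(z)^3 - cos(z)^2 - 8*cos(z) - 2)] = 3*(-3*cos(z)^2 + 2*cos(z) + 8)*sin(z)/(-cos(z)^3 + cos(z)^2 + 8*cos(z) + 2)^2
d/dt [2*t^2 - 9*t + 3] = 4*t - 9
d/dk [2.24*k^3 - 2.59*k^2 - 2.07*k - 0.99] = 6.72*k^2 - 5.18*k - 2.07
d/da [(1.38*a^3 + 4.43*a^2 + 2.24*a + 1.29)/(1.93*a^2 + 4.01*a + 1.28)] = (2.6634*a^4 + 11.0676*a^3 + 18.7403*a^2 + 6.3614*a - 2.3057)/(3.7249*a^4 + 15.4786*a^3 + 21.0209*a^2 + 10.2656*a + 1.6384)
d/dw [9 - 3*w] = -3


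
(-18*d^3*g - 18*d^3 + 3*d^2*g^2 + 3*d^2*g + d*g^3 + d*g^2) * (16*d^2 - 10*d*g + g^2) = -288*d^5*g - 288*d^5 + 228*d^4*g^2 + 228*d^4*g - 32*d^3*g^3 - 32*d^3*g^2 - 7*d^2*g^4 - 7*d^2*g^3 + d*g^5 + d*g^4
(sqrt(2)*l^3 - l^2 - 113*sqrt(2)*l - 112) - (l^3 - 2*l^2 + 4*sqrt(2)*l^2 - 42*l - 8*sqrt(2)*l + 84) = -l^3 + sqrt(2)*l^3 - 4*sqrt(2)*l^2 + l^2 - 105*sqrt(2)*l + 42*l - 196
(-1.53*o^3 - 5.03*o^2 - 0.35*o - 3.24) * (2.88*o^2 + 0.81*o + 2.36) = -4.4064*o^5 - 15.7257*o^4 - 8.6931*o^3 - 21.4855*o^2 - 3.4504*o - 7.6464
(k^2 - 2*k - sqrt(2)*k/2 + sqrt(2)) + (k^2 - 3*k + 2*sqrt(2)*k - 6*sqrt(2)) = 2*k^2 - 5*k + 3*sqrt(2)*k/2 - 5*sqrt(2)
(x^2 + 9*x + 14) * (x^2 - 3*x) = x^4 + 6*x^3 - 13*x^2 - 42*x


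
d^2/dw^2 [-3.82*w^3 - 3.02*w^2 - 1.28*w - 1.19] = -22.92*w - 6.04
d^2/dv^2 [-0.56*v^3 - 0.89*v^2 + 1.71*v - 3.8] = -3.36*v - 1.78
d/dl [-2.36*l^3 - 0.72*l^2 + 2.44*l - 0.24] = -7.08*l^2 - 1.44*l + 2.44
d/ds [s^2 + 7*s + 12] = 2*s + 7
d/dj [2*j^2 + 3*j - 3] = 4*j + 3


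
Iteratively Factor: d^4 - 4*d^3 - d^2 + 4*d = (d - 4)*(d^3 - d) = (d - 4)*(d - 1)*(d^2 + d) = (d - 4)*(d - 1)*(d + 1)*(d)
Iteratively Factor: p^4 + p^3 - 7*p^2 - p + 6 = (p + 1)*(p^3 - 7*p + 6) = (p - 1)*(p + 1)*(p^2 + p - 6) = (p - 2)*(p - 1)*(p + 1)*(p + 3)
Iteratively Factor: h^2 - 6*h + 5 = (h - 5)*(h - 1)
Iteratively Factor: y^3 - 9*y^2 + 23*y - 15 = (y - 3)*(y^2 - 6*y + 5) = (y - 3)*(y - 1)*(y - 5)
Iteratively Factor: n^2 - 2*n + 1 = (n - 1)*(n - 1)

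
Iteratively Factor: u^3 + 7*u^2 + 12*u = (u + 3)*(u^2 + 4*u) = (u + 3)*(u + 4)*(u)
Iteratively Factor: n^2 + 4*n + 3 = (n + 1)*(n + 3)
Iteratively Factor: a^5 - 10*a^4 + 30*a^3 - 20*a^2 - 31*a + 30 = (a + 1)*(a^4 - 11*a^3 + 41*a^2 - 61*a + 30) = (a - 3)*(a + 1)*(a^3 - 8*a^2 + 17*a - 10) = (a - 3)*(a - 1)*(a + 1)*(a^2 - 7*a + 10) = (a - 5)*(a - 3)*(a - 1)*(a + 1)*(a - 2)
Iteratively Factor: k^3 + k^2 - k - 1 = (k + 1)*(k^2 - 1) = (k + 1)^2*(k - 1)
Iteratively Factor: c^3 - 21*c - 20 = (c + 1)*(c^2 - c - 20) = (c - 5)*(c + 1)*(c + 4)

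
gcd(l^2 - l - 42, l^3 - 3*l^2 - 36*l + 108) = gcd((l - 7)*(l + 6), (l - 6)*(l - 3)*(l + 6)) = l + 6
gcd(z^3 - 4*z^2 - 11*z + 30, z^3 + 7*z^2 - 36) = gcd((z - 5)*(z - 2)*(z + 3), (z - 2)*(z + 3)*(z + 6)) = z^2 + z - 6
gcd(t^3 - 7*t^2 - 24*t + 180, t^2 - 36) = t - 6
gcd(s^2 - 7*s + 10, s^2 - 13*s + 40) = s - 5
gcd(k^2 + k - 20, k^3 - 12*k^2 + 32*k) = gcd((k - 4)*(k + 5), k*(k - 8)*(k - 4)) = k - 4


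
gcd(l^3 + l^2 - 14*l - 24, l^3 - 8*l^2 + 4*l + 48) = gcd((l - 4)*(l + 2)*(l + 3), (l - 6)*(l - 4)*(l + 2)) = l^2 - 2*l - 8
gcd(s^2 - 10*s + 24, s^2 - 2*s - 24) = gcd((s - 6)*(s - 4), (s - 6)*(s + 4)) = s - 6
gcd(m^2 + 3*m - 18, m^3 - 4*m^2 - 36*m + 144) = m + 6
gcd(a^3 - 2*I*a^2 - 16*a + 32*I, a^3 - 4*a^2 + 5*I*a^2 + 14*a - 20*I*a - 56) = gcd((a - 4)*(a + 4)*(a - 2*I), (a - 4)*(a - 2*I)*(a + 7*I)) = a^2 + a*(-4 - 2*I) + 8*I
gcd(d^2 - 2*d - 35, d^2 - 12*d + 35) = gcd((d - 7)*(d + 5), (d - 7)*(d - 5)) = d - 7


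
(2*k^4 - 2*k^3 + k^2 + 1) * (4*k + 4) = 8*k^5 - 4*k^3 + 4*k^2 + 4*k + 4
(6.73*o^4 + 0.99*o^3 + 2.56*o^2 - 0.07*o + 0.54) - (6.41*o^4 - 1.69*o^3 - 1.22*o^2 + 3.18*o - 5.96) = 0.32*o^4 + 2.68*o^3 + 3.78*o^2 - 3.25*o + 6.5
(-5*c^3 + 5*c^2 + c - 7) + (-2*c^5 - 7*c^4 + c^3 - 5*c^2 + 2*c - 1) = -2*c^5 - 7*c^4 - 4*c^3 + 3*c - 8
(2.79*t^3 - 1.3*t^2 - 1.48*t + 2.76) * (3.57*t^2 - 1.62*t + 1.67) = 9.9603*t^5 - 9.1608*t^4 + 1.4817*t^3 + 10.0798*t^2 - 6.9428*t + 4.6092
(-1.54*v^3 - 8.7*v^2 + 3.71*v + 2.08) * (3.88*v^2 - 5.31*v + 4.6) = -5.9752*v^5 - 25.5786*v^4 + 53.5078*v^3 - 51.6497*v^2 + 6.0212*v + 9.568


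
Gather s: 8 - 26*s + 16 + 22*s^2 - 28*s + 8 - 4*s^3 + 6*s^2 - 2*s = -4*s^3 + 28*s^2 - 56*s + 32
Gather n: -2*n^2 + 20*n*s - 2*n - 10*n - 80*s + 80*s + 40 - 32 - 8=-2*n^2 + n*(20*s - 12)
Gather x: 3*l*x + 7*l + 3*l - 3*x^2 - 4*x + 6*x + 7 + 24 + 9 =10*l - 3*x^2 + x*(3*l + 2) + 40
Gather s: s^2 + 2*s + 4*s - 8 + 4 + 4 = s^2 + 6*s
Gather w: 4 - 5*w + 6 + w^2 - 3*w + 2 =w^2 - 8*w + 12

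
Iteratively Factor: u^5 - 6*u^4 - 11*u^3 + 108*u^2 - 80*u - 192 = (u - 4)*(u^4 - 2*u^3 - 19*u^2 + 32*u + 48) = (u - 4)*(u - 3)*(u^3 + u^2 - 16*u - 16) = (u - 4)*(u - 3)*(u + 1)*(u^2 - 16) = (u - 4)^2*(u - 3)*(u + 1)*(u + 4)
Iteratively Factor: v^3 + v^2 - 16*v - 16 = (v + 4)*(v^2 - 3*v - 4) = (v - 4)*(v + 4)*(v + 1)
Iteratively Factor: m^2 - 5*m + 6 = (m - 2)*(m - 3)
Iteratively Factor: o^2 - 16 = (o - 4)*(o + 4)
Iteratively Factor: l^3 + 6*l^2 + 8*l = (l + 4)*(l^2 + 2*l) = l*(l + 4)*(l + 2)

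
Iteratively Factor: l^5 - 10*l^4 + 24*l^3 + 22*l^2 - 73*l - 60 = (l - 5)*(l^4 - 5*l^3 - l^2 + 17*l + 12) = (l - 5)*(l + 1)*(l^3 - 6*l^2 + 5*l + 12) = (l - 5)*(l - 4)*(l + 1)*(l^2 - 2*l - 3) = (l - 5)*(l - 4)*(l - 3)*(l + 1)*(l + 1)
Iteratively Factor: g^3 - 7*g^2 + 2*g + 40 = (g - 5)*(g^2 - 2*g - 8) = (g - 5)*(g + 2)*(g - 4)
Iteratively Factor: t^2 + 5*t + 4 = (t + 4)*(t + 1)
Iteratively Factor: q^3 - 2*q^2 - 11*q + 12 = (q - 1)*(q^2 - q - 12) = (q - 4)*(q - 1)*(q + 3)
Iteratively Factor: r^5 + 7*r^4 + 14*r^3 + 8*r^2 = (r + 1)*(r^4 + 6*r^3 + 8*r^2) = (r + 1)*(r + 4)*(r^3 + 2*r^2) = r*(r + 1)*(r + 4)*(r^2 + 2*r) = r^2*(r + 1)*(r + 4)*(r + 2)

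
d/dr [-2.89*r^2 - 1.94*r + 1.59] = -5.78*r - 1.94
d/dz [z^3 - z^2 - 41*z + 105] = 3*z^2 - 2*z - 41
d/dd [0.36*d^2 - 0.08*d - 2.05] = 0.72*d - 0.08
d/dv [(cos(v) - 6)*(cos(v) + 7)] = -sin(v) - sin(2*v)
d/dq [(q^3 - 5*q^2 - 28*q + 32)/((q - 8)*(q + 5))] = (q^2 + 10*q + 19)/(q^2 + 10*q + 25)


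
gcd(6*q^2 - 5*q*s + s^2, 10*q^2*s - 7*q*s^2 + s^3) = 2*q - s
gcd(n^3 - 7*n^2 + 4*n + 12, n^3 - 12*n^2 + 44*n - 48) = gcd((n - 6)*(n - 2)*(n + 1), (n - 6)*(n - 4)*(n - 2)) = n^2 - 8*n + 12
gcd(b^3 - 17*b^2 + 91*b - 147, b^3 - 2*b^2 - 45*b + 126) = b - 3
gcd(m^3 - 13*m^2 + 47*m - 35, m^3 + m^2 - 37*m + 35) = m^2 - 6*m + 5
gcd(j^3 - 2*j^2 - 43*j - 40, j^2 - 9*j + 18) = 1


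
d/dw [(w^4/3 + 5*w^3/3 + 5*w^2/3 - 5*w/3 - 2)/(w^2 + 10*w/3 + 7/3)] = (6*w^3 + 33*w^2 + 56*w + 25)/(9*w^2 + 42*w + 49)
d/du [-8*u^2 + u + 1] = 1 - 16*u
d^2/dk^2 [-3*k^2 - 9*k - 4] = -6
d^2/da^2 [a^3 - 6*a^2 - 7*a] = 6*a - 12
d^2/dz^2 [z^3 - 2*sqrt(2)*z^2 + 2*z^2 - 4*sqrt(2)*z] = 6*z - 4*sqrt(2) + 4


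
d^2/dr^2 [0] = 0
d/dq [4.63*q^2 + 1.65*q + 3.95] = 9.26*q + 1.65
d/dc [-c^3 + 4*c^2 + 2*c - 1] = -3*c^2 + 8*c + 2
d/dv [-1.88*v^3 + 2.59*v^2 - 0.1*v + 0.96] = -5.64*v^2 + 5.18*v - 0.1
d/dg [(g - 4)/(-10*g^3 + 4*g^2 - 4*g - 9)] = (20*g^3 - 124*g^2 + 32*g - 25)/(100*g^6 - 80*g^5 + 96*g^4 + 148*g^3 - 56*g^2 + 72*g + 81)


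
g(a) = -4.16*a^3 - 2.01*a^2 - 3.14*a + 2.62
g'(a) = -12.48*a^2 - 4.02*a - 3.14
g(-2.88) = 94.37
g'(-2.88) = -95.08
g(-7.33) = 1555.99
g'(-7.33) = -644.21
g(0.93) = -5.38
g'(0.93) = -17.67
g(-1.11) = 9.32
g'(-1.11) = -14.05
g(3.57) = -223.48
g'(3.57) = -176.55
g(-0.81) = 6.06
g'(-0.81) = -8.07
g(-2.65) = 74.24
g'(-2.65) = -80.13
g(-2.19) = 43.55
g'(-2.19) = -54.19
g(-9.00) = 2900.71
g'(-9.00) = -977.84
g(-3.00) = 106.27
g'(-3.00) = -103.40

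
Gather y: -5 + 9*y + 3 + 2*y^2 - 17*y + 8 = 2*y^2 - 8*y + 6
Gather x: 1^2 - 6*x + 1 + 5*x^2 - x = 5*x^2 - 7*x + 2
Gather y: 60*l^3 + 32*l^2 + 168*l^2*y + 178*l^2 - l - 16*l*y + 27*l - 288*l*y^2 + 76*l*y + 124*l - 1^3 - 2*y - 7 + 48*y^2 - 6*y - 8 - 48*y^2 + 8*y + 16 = 60*l^3 + 210*l^2 - 288*l*y^2 + 150*l + y*(168*l^2 + 60*l)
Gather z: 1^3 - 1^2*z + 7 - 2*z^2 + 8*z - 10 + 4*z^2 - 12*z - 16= 2*z^2 - 5*z - 18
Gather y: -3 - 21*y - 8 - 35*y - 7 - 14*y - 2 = -70*y - 20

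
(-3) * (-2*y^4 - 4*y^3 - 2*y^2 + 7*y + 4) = 6*y^4 + 12*y^3 + 6*y^2 - 21*y - 12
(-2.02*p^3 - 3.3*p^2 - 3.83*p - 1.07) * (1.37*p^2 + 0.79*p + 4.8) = -2.7674*p^5 - 6.1168*p^4 - 17.5501*p^3 - 20.3316*p^2 - 19.2293*p - 5.136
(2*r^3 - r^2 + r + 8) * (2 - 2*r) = -4*r^4 + 6*r^3 - 4*r^2 - 14*r + 16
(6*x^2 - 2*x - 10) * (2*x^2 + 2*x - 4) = 12*x^4 + 8*x^3 - 48*x^2 - 12*x + 40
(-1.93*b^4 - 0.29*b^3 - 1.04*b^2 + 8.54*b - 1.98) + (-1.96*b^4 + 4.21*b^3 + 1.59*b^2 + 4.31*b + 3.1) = -3.89*b^4 + 3.92*b^3 + 0.55*b^2 + 12.85*b + 1.12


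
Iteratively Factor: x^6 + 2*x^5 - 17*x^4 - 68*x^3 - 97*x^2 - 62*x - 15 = (x + 3)*(x^5 - x^4 - 14*x^3 - 26*x^2 - 19*x - 5) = (x - 5)*(x + 3)*(x^4 + 4*x^3 + 6*x^2 + 4*x + 1) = (x - 5)*(x + 1)*(x + 3)*(x^3 + 3*x^2 + 3*x + 1) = (x - 5)*(x + 1)^2*(x + 3)*(x^2 + 2*x + 1) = (x - 5)*(x + 1)^3*(x + 3)*(x + 1)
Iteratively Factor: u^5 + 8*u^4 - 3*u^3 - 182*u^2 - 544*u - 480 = (u - 5)*(u^4 + 13*u^3 + 62*u^2 + 128*u + 96) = (u - 5)*(u + 4)*(u^3 + 9*u^2 + 26*u + 24) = (u - 5)*(u + 2)*(u + 4)*(u^2 + 7*u + 12) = (u - 5)*(u + 2)*(u + 4)^2*(u + 3)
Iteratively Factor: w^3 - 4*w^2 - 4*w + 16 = (w - 2)*(w^2 - 2*w - 8) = (w - 2)*(w + 2)*(w - 4)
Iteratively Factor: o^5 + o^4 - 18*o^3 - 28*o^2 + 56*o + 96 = (o + 3)*(o^4 - 2*o^3 - 12*o^2 + 8*o + 32) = (o - 2)*(o + 3)*(o^3 - 12*o - 16) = (o - 2)*(o + 2)*(o + 3)*(o^2 - 2*o - 8) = (o - 2)*(o + 2)^2*(o + 3)*(o - 4)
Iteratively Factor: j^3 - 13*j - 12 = (j - 4)*(j^2 + 4*j + 3) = (j - 4)*(j + 3)*(j + 1)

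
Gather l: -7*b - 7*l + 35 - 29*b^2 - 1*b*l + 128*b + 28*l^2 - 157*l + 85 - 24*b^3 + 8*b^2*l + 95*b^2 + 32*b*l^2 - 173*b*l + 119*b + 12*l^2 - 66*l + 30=-24*b^3 + 66*b^2 + 240*b + l^2*(32*b + 40) + l*(8*b^2 - 174*b - 230) + 150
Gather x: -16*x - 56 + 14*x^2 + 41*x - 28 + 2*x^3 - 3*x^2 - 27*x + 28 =2*x^3 + 11*x^2 - 2*x - 56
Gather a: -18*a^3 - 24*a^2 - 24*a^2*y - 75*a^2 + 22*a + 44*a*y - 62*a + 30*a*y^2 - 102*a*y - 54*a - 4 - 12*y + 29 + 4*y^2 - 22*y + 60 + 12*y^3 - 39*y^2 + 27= -18*a^3 + a^2*(-24*y - 99) + a*(30*y^2 - 58*y - 94) + 12*y^3 - 35*y^2 - 34*y + 112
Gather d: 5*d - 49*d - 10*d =-54*d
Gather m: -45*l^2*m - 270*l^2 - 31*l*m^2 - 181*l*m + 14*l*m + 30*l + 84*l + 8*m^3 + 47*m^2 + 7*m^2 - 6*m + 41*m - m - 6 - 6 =-270*l^2 + 114*l + 8*m^3 + m^2*(54 - 31*l) + m*(-45*l^2 - 167*l + 34) - 12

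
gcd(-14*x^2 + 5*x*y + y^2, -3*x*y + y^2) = 1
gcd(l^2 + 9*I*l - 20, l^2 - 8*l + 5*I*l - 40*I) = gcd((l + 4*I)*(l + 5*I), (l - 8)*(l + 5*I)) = l + 5*I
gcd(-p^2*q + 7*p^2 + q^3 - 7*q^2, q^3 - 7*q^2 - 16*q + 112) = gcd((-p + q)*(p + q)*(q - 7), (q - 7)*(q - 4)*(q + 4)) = q - 7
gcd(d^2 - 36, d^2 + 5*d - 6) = d + 6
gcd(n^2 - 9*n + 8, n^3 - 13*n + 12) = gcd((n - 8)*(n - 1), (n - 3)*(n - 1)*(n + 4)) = n - 1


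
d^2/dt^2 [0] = 0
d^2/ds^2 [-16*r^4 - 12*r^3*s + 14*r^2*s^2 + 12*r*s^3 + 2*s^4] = 28*r^2 + 72*r*s + 24*s^2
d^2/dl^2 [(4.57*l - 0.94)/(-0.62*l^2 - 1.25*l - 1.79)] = (-(1.24*l + 1.25)*(2.48*l + 2.5)*(4.57*l - 0.94) + (17.0004*l + 10.2594)*(0.62*l^2 + 1.25*l + 1.79))/(0.62*l^2 + 1.25*l + 1.79)^3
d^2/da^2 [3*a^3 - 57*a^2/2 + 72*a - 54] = 18*a - 57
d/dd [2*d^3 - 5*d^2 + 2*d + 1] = 6*d^2 - 10*d + 2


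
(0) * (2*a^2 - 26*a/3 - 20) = 0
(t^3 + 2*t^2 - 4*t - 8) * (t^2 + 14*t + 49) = t^5 + 16*t^4 + 73*t^3 + 34*t^2 - 308*t - 392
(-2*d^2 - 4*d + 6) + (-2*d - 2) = -2*d^2 - 6*d + 4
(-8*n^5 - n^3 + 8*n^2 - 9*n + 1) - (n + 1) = -8*n^5 - n^3 + 8*n^2 - 10*n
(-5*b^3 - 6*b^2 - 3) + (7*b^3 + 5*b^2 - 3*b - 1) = 2*b^3 - b^2 - 3*b - 4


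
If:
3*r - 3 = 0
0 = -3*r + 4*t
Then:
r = 1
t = 3/4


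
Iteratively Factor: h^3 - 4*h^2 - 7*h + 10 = (h - 5)*(h^2 + h - 2) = (h - 5)*(h - 1)*(h + 2)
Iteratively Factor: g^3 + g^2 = (g)*(g^2 + g) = g*(g + 1)*(g)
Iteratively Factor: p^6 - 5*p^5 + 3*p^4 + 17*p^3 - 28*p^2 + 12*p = (p - 2)*(p^5 - 3*p^4 - 3*p^3 + 11*p^2 - 6*p) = (p - 2)*(p - 1)*(p^4 - 2*p^3 - 5*p^2 + 6*p) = p*(p - 2)*(p - 1)*(p^3 - 2*p^2 - 5*p + 6) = p*(p - 2)*(p - 1)*(p + 2)*(p^2 - 4*p + 3) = p*(p - 2)*(p - 1)^2*(p + 2)*(p - 3)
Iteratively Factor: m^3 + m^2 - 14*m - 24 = (m + 3)*(m^2 - 2*m - 8) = (m + 2)*(m + 3)*(m - 4)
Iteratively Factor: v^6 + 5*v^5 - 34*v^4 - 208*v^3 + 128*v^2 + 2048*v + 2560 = (v + 4)*(v^5 + v^4 - 38*v^3 - 56*v^2 + 352*v + 640) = (v + 2)*(v + 4)*(v^4 - v^3 - 36*v^2 + 16*v + 320) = (v - 4)*(v + 2)*(v + 4)*(v^3 + 3*v^2 - 24*v - 80) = (v - 4)*(v + 2)*(v + 4)^2*(v^2 - v - 20) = (v - 5)*(v - 4)*(v + 2)*(v + 4)^2*(v + 4)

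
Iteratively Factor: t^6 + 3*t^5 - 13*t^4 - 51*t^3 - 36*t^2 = (t)*(t^5 + 3*t^4 - 13*t^3 - 51*t^2 - 36*t) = t*(t - 4)*(t^4 + 7*t^3 + 15*t^2 + 9*t) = t*(t - 4)*(t + 1)*(t^3 + 6*t^2 + 9*t) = t*(t - 4)*(t + 1)*(t + 3)*(t^2 + 3*t) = t^2*(t - 4)*(t + 1)*(t + 3)*(t + 3)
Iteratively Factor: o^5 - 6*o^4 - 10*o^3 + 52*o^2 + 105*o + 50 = (o - 5)*(o^4 - o^3 - 15*o^2 - 23*o - 10) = (o - 5)*(o + 1)*(o^3 - 2*o^2 - 13*o - 10) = (o - 5)*(o + 1)^2*(o^2 - 3*o - 10) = (o - 5)*(o + 1)^2*(o + 2)*(o - 5)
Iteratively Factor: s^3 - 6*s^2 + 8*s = (s - 4)*(s^2 - 2*s) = s*(s - 4)*(s - 2)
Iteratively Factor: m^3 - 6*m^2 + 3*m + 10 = (m - 2)*(m^2 - 4*m - 5) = (m - 2)*(m + 1)*(m - 5)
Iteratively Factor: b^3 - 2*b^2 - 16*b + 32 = (b - 4)*(b^2 + 2*b - 8) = (b - 4)*(b + 4)*(b - 2)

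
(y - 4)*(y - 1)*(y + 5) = y^3 - 21*y + 20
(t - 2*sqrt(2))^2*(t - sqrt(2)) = t^3 - 5*sqrt(2)*t^2 + 16*t - 8*sqrt(2)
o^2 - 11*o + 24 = (o - 8)*(o - 3)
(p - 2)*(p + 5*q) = p^2 + 5*p*q - 2*p - 10*q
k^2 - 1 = (k - 1)*(k + 1)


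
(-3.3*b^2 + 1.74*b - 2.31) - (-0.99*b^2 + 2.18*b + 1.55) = -2.31*b^2 - 0.44*b - 3.86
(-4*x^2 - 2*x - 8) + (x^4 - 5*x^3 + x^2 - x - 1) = x^4 - 5*x^3 - 3*x^2 - 3*x - 9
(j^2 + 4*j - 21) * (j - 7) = j^3 - 3*j^2 - 49*j + 147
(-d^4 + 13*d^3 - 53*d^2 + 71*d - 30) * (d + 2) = -d^5 + 11*d^4 - 27*d^3 - 35*d^2 + 112*d - 60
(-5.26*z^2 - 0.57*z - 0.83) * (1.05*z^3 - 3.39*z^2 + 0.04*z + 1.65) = -5.523*z^5 + 17.2329*z^4 + 0.8504*z^3 - 5.8881*z^2 - 0.9737*z - 1.3695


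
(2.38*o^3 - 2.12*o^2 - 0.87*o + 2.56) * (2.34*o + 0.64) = 5.5692*o^4 - 3.4376*o^3 - 3.3926*o^2 + 5.4336*o + 1.6384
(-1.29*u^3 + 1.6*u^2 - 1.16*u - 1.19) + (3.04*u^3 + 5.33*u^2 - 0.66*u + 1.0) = 1.75*u^3 + 6.93*u^2 - 1.82*u - 0.19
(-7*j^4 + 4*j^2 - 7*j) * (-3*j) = 21*j^5 - 12*j^3 + 21*j^2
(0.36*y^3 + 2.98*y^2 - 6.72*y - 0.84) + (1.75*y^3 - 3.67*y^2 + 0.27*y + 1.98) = 2.11*y^3 - 0.69*y^2 - 6.45*y + 1.14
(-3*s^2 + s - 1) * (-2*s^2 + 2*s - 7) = 6*s^4 - 8*s^3 + 25*s^2 - 9*s + 7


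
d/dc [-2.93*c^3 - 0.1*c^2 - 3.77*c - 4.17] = -8.79*c^2 - 0.2*c - 3.77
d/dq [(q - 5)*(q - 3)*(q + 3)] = 3*q^2 - 10*q - 9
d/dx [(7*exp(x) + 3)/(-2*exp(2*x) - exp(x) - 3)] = ((4*exp(x) + 1)*(7*exp(x) + 3) - 14*exp(2*x) - 7*exp(x) - 21)*exp(x)/(2*exp(2*x) + exp(x) + 3)^2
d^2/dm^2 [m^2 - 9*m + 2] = 2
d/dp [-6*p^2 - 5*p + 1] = -12*p - 5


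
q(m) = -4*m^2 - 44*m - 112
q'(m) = -8*m - 44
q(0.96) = -157.93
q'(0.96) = -51.68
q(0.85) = -152.29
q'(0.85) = -50.80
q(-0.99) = -72.36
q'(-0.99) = -36.08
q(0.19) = -120.50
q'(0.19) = -45.52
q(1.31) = -176.50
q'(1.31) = -54.48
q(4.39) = -382.25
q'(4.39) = -79.12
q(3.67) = -327.36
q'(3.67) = -73.36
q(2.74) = -262.59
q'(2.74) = -65.92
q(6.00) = -520.00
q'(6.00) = -92.00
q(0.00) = -112.00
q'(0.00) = -44.00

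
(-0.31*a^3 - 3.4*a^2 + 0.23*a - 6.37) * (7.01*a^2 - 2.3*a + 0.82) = -2.1731*a^5 - 23.121*a^4 + 9.1781*a^3 - 47.9707*a^2 + 14.8396*a - 5.2234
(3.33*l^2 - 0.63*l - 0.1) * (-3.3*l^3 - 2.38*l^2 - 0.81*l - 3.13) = -10.989*l^5 - 5.8464*l^4 - 0.8679*l^3 - 9.6746*l^2 + 2.0529*l + 0.313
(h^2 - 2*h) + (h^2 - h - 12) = 2*h^2 - 3*h - 12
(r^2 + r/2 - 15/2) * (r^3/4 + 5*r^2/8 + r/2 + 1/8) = r^5/4 + 3*r^4/4 - 17*r^3/16 - 69*r^2/16 - 59*r/16 - 15/16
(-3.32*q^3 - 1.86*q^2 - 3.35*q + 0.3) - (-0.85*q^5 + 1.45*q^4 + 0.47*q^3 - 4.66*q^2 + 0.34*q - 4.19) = 0.85*q^5 - 1.45*q^4 - 3.79*q^3 + 2.8*q^2 - 3.69*q + 4.49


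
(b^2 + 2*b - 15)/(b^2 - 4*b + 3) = (b + 5)/(b - 1)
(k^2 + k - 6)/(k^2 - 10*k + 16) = (k + 3)/(k - 8)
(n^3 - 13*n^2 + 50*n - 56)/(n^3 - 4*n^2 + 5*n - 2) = (n^2 - 11*n + 28)/(n^2 - 2*n + 1)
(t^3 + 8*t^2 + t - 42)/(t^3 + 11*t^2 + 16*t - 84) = (t + 3)/(t + 6)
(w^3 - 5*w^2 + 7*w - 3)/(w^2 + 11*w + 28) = (w^3 - 5*w^2 + 7*w - 3)/(w^2 + 11*w + 28)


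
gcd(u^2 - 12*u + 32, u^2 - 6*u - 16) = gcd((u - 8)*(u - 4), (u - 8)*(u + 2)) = u - 8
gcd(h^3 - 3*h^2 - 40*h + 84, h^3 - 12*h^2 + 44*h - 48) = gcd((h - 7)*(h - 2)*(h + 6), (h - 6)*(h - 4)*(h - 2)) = h - 2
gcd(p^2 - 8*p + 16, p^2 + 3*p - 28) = p - 4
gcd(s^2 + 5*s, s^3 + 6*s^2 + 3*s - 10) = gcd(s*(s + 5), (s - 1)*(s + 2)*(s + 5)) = s + 5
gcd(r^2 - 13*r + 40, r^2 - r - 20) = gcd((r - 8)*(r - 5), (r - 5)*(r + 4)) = r - 5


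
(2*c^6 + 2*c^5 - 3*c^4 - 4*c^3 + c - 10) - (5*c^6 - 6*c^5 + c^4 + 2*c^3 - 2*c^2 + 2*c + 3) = -3*c^6 + 8*c^5 - 4*c^4 - 6*c^3 + 2*c^2 - c - 13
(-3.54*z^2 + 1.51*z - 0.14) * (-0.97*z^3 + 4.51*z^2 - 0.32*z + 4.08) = 3.4338*z^5 - 17.4301*z^4 + 8.0787*z^3 - 15.5578*z^2 + 6.2056*z - 0.5712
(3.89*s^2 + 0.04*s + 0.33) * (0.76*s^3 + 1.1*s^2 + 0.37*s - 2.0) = 2.9564*s^5 + 4.3094*s^4 + 1.7341*s^3 - 7.4022*s^2 + 0.0421*s - 0.66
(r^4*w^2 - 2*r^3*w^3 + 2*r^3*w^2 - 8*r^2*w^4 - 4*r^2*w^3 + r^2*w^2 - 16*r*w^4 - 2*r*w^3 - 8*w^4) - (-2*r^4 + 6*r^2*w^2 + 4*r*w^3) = r^4*w^2 + 2*r^4 - 2*r^3*w^3 + 2*r^3*w^2 - 8*r^2*w^4 - 4*r^2*w^3 - 5*r^2*w^2 - 16*r*w^4 - 6*r*w^3 - 8*w^4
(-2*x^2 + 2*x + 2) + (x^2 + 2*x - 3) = -x^2 + 4*x - 1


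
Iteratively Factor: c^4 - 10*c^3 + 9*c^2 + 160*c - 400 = (c - 4)*(c^3 - 6*c^2 - 15*c + 100) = (c - 4)*(c + 4)*(c^2 - 10*c + 25) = (c - 5)*(c - 4)*(c + 4)*(c - 5)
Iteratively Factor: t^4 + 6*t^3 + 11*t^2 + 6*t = (t + 2)*(t^3 + 4*t^2 + 3*t) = (t + 1)*(t + 2)*(t^2 + 3*t) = t*(t + 1)*(t + 2)*(t + 3)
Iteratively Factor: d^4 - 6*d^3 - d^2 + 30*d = (d + 2)*(d^3 - 8*d^2 + 15*d) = (d - 3)*(d + 2)*(d^2 - 5*d) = d*(d - 3)*(d + 2)*(d - 5)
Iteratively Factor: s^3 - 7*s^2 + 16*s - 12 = (s - 2)*(s^2 - 5*s + 6) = (s - 3)*(s - 2)*(s - 2)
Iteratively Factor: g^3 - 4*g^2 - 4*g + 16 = (g + 2)*(g^2 - 6*g + 8) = (g - 4)*(g + 2)*(g - 2)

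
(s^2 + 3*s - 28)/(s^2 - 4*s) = (s + 7)/s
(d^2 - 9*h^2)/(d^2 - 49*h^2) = (d^2 - 9*h^2)/(d^2 - 49*h^2)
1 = 1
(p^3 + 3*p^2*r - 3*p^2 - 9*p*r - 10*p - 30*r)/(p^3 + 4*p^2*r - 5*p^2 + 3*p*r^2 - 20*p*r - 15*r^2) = (p + 2)/(p + r)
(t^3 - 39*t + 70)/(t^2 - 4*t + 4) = (t^2 + 2*t - 35)/(t - 2)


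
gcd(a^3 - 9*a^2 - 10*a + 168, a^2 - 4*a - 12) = a - 6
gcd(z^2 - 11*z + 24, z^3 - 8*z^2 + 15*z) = z - 3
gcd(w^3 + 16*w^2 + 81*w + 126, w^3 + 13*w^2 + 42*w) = w^2 + 13*w + 42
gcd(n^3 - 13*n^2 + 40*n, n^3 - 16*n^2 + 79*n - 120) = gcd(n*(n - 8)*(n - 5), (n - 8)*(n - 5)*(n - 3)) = n^2 - 13*n + 40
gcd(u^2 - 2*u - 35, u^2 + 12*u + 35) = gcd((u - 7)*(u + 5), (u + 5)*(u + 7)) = u + 5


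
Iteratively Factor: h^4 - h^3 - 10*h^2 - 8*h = (h + 2)*(h^3 - 3*h^2 - 4*h) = h*(h + 2)*(h^2 - 3*h - 4) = h*(h - 4)*(h + 2)*(h + 1)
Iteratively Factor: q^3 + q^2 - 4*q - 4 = (q - 2)*(q^2 + 3*q + 2) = (q - 2)*(q + 2)*(q + 1)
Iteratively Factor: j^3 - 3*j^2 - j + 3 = (j - 3)*(j^2 - 1) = (j - 3)*(j + 1)*(j - 1)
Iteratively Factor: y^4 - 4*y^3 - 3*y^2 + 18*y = (y - 3)*(y^3 - y^2 - 6*y) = (y - 3)^2*(y^2 + 2*y) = y*(y - 3)^2*(y + 2)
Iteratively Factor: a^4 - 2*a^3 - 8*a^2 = (a - 4)*(a^3 + 2*a^2) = a*(a - 4)*(a^2 + 2*a) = a*(a - 4)*(a + 2)*(a)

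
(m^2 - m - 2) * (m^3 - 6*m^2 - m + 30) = m^5 - 7*m^4 + 3*m^3 + 43*m^2 - 28*m - 60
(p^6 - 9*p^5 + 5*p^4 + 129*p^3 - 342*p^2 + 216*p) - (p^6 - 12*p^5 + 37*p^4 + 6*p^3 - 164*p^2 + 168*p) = 3*p^5 - 32*p^4 + 123*p^3 - 178*p^2 + 48*p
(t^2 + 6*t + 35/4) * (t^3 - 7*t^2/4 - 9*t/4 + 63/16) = t^5 + 17*t^4/4 - 4*t^3 - 199*t^2/8 + 63*t/16 + 2205/64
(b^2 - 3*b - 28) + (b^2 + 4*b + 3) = 2*b^2 + b - 25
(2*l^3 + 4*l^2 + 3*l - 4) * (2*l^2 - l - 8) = 4*l^5 + 6*l^4 - 14*l^3 - 43*l^2 - 20*l + 32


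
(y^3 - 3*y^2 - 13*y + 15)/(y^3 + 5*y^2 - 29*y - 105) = (y - 1)/(y + 7)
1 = 1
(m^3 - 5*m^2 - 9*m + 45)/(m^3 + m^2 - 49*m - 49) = (m^3 - 5*m^2 - 9*m + 45)/(m^3 + m^2 - 49*m - 49)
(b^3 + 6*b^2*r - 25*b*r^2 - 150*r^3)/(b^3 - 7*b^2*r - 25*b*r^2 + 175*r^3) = (-b - 6*r)/(-b + 7*r)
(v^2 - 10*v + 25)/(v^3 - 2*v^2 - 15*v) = (v - 5)/(v*(v + 3))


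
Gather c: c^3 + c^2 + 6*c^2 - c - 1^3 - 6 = c^3 + 7*c^2 - c - 7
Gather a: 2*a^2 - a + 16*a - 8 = 2*a^2 + 15*a - 8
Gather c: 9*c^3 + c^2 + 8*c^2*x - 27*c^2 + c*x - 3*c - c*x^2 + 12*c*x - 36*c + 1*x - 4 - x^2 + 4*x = 9*c^3 + c^2*(8*x - 26) + c*(-x^2 + 13*x - 39) - x^2 + 5*x - 4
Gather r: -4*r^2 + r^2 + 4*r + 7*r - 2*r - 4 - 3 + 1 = -3*r^2 + 9*r - 6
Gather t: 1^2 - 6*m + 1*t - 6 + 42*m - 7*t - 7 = 36*m - 6*t - 12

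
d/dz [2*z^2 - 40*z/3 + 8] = 4*z - 40/3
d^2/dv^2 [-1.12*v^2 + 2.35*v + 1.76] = -2.24000000000000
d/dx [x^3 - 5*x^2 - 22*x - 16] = 3*x^2 - 10*x - 22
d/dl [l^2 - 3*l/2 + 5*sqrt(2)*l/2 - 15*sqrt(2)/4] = 2*l - 3/2 + 5*sqrt(2)/2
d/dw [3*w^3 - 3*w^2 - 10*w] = 9*w^2 - 6*w - 10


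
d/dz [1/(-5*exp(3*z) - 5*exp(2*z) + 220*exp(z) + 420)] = (3*exp(2*z) + 2*exp(z) - 44)*exp(z)/(5*(exp(3*z) + exp(2*z) - 44*exp(z) - 84)^2)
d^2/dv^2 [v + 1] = 0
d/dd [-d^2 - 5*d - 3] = -2*d - 5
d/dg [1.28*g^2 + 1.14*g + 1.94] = 2.56*g + 1.14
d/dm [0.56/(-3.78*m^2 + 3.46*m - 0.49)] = (4.2336*m - 1.9376)/(3.78*m^2 - 3.46*m + 0.49)^2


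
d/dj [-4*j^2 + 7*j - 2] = 7 - 8*j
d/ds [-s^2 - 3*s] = -2*s - 3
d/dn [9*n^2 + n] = 18*n + 1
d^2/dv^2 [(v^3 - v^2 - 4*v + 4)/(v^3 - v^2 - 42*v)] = 12*(19*v^5 - 15*v^4 + 267*v^3 - 82*v^2 + 84*v + 1176)/(v^3*(v^6 - 3*v^5 - 123*v^4 + 251*v^3 + 5166*v^2 - 5292*v - 74088))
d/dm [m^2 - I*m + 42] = 2*m - I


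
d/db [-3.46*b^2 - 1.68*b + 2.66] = -6.92*b - 1.68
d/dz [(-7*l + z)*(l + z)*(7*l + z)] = -49*l^2 + 2*l*z + 3*z^2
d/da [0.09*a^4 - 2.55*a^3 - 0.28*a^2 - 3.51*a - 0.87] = 0.36*a^3 - 7.65*a^2 - 0.56*a - 3.51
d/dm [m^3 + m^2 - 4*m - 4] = 3*m^2 + 2*m - 4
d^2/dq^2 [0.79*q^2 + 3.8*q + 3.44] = 1.58000000000000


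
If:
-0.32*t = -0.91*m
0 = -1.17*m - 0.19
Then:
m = -0.16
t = -0.46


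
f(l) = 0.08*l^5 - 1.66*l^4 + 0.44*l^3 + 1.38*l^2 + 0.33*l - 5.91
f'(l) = 0.4*l^4 - 6.64*l^3 + 1.32*l^2 + 2.76*l + 0.33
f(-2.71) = -106.65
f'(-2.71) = 156.27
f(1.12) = -5.66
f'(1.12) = -3.62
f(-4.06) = -553.24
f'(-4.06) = 563.94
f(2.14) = -25.80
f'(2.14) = -44.40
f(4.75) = -577.66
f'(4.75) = -464.77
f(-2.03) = -35.52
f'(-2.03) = 62.51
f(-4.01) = -525.59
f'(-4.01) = 542.07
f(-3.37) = -257.07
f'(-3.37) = 311.74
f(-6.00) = -2826.69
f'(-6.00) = 1983.93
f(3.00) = -95.64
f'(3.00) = -126.39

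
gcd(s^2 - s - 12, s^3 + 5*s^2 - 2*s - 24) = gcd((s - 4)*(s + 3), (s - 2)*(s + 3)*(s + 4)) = s + 3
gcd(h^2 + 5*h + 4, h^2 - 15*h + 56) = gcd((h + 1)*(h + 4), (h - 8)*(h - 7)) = 1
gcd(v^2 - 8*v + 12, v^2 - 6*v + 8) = v - 2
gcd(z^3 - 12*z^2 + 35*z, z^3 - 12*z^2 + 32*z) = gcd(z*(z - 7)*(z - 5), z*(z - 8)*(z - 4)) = z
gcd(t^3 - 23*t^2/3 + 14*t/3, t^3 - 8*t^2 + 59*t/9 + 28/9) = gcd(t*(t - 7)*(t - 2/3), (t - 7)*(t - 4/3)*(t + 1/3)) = t - 7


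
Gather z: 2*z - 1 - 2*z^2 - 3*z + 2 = -2*z^2 - z + 1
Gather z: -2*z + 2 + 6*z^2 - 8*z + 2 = 6*z^2 - 10*z + 4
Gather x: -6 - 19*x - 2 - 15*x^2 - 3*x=-15*x^2 - 22*x - 8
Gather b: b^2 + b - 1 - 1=b^2 + b - 2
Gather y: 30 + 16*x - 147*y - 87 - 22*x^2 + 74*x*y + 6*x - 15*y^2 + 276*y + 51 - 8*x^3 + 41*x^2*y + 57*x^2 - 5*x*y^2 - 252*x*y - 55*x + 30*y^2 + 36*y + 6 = -8*x^3 + 35*x^2 - 33*x + y^2*(15 - 5*x) + y*(41*x^2 - 178*x + 165)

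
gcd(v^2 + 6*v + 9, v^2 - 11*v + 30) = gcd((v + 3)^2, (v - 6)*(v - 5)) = 1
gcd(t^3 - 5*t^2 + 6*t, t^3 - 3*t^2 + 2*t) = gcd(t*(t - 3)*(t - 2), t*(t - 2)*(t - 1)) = t^2 - 2*t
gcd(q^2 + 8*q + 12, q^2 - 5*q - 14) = q + 2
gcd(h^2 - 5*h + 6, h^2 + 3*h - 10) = h - 2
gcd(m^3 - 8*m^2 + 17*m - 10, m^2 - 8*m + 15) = m - 5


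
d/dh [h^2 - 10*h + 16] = 2*h - 10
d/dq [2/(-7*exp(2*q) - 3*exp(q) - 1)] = (28*exp(q) + 6)*exp(q)/(7*exp(2*q) + 3*exp(q) + 1)^2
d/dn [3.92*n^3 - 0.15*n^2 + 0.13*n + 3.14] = 11.76*n^2 - 0.3*n + 0.13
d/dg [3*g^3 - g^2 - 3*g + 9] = 9*g^2 - 2*g - 3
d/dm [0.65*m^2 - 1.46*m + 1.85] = 1.3*m - 1.46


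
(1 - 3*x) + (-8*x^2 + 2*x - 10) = -8*x^2 - x - 9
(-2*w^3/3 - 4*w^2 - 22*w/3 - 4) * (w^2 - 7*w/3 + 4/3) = -2*w^5/3 - 22*w^4/9 + 10*w^3/9 + 70*w^2/9 - 4*w/9 - 16/3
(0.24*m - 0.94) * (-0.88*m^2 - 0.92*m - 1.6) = -0.2112*m^3 + 0.6064*m^2 + 0.4808*m + 1.504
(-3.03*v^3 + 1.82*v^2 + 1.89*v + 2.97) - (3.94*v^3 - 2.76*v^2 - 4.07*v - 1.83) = -6.97*v^3 + 4.58*v^2 + 5.96*v + 4.8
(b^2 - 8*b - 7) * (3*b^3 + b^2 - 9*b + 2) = 3*b^5 - 23*b^4 - 38*b^3 + 67*b^2 + 47*b - 14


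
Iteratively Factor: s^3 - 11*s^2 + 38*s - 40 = (s - 4)*(s^2 - 7*s + 10) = (s - 4)*(s - 2)*(s - 5)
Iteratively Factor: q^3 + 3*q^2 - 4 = (q + 2)*(q^2 + q - 2) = (q - 1)*(q + 2)*(q + 2)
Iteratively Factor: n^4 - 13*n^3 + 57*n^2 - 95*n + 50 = (n - 1)*(n^3 - 12*n^2 + 45*n - 50) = (n - 5)*(n - 1)*(n^2 - 7*n + 10) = (n - 5)^2*(n - 1)*(n - 2)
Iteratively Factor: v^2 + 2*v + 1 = (v + 1)*(v + 1)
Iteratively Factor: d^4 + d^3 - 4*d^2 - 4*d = (d + 1)*(d^3 - 4*d) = (d + 1)*(d + 2)*(d^2 - 2*d) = d*(d + 1)*(d + 2)*(d - 2)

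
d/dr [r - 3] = 1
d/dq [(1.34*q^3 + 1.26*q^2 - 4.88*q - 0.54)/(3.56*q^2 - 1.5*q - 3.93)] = (4.7704*q^4 - 4.02*q^3 - 0.315800000000003*q^2 - 6.0588*q + 18.3684)/(12.6736*q^4 - 10.68*q^3 - 25.7316*q^2 + 11.79*q + 15.4449)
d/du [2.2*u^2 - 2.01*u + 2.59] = 4.4*u - 2.01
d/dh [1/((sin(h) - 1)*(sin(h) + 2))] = -(sin(2*h) + cos(h))/((sin(h) - 1)^2*(sin(h) + 2)^2)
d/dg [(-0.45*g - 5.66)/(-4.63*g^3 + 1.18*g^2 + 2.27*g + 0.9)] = (-4.167*g^3 - 78.0864*g^2 + 13.3576*g + 12.4432)/(21.4369*g^6 - 10.9268*g^5 - 19.6278*g^4 - 2.9768*g^3 + 7.2769*g^2 + 4.086*g + 0.81)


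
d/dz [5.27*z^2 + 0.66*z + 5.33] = 10.54*z + 0.66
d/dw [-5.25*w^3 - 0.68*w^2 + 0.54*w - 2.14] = -15.75*w^2 - 1.36*w + 0.54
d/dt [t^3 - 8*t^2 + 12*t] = 3*t^2 - 16*t + 12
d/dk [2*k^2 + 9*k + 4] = 4*k + 9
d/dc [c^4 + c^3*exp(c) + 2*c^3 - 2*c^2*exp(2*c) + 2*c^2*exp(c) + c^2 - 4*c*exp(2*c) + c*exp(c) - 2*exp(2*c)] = c^3*exp(c) + 4*c^3 - 4*c^2*exp(2*c) + 5*c^2*exp(c) + 6*c^2 - 12*c*exp(2*c) + 5*c*exp(c) + 2*c - 8*exp(2*c) + exp(c)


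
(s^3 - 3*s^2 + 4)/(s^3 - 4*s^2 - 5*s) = (s^2 - 4*s + 4)/(s*(s - 5))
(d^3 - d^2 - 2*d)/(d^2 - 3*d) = (d^2 - d - 2)/(d - 3)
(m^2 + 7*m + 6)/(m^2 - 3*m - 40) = (m^2 + 7*m + 6)/(m^2 - 3*m - 40)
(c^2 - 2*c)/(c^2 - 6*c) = (c - 2)/(c - 6)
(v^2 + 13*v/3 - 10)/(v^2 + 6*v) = (v - 5/3)/v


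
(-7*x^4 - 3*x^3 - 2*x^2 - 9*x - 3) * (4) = -28*x^4 - 12*x^3 - 8*x^2 - 36*x - 12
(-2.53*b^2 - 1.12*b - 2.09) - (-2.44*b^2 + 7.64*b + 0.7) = -0.0899999999999999*b^2 - 8.76*b - 2.79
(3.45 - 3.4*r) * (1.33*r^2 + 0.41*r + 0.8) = -4.522*r^3 + 3.1945*r^2 - 1.3055*r + 2.76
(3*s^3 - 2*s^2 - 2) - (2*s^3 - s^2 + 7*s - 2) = s^3 - s^2 - 7*s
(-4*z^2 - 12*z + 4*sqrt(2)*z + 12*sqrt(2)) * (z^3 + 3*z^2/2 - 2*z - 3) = -4*z^5 - 18*z^4 + 4*sqrt(2)*z^4 - 10*z^3 + 18*sqrt(2)*z^3 + 10*sqrt(2)*z^2 + 36*z^2 - 36*sqrt(2)*z + 36*z - 36*sqrt(2)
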